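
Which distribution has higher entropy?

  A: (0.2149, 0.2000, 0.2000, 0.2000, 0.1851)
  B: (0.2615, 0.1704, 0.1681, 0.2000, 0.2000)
A

Both distributions are close to uniform, making this a harder comparison.

H(A) = 2.3203 bits
H(B) = 2.3023 bits

The distribution closer to uniform has higher entropy.
Answer: A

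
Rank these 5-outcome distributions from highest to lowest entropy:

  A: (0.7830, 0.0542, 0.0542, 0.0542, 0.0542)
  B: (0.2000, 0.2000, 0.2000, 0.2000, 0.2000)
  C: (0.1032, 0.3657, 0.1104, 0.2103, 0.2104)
B > C > A

Key insight: Entropy is maximized by uniform distributions and minimized by concentrated distributions.

- Uniform distributions have maximum entropy log₂(5) = 2.3219 bits
- The more "peaked" or concentrated a distribution, the lower its entropy

Entropies:
  H(A) = 1.1887 bits
  H(B) = 2.3219 bits
  H(C) = 2.1660 bits

Ranking: B > C > A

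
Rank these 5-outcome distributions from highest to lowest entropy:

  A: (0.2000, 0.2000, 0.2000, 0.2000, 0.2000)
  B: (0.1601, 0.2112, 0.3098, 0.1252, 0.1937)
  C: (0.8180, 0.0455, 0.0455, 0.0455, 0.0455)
A > B > C

Key insight: Entropy is maximized by uniform distributions and minimized by concentrated distributions.

- Uniform distributions have maximum entropy log₂(5) = 2.3219 bits
- The more "peaked" or concentrated a distribution, the lower its entropy

Entropies:
  H(A) = 2.3219 bits
  H(B) = 2.2547 bits
  H(C) = 1.0484 bits

Ranking: A > B > C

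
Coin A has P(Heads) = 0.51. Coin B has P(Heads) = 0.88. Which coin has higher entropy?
A

For binary distributions, entropy is maximized at p=0.5 and decreases as p moves toward 0 or 1.

H(A) = H(0.51) = 0.9997 bits
H(B) = H(0.88) = 0.5294 bits

Distribution A (p=0.51) is closer to uniform (p=0.5), so it has higher entropy.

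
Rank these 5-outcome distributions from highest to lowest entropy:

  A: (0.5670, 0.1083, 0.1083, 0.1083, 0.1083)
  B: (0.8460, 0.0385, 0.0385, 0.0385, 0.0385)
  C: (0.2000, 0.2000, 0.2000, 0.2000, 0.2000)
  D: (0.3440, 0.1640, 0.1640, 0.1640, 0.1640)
C > D > A > B

Key insight: Entropy is maximized by uniform distributions and minimized by concentrated distributions.

Entropies:
  H(A) = 1.8530 bits
  H(B) = 0.9278 bits
  H(C) = 2.3219 bits
  H(D) = 2.2406 bits

Ranking: C > D > A > B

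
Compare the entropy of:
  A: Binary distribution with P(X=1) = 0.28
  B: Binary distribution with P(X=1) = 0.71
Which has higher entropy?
B

For binary distributions, entropy is maximized at p=0.5 and decreases as p moves toward 0 or 1.

H(A) = H(0.28) = 0.8555 bits
H(B) = H(0.71) = 0.8687 bits

Distribution B (p=0.71) is closer to uniform (p=0.5), so it has higher entropy.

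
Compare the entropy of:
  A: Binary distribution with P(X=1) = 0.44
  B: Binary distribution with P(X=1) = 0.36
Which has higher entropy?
A

For binary distributions, entropy is maximized at p=0.5 and decreases as p moves toward 0 or 1.

H(A) = H(0.44) = 0.9896 bits
H(B) = H(0.36) = 0.9427 bits

Distribution A (p=0.44) is closer to uniform (p=0.5), so it has higher entropy.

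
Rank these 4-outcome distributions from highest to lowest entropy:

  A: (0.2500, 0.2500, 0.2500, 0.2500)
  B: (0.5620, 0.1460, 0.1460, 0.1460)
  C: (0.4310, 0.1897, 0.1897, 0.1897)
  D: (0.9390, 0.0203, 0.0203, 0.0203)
A > C > B > D

Key insight: Entropy is maximized by uniform distributions and minimized by concentrated distributions.

Entropies:
  H(A) = 2.0000 bits
  H(B) = 1.6831 bits
  H(C) = 1.8881 bits
  H(D) = 0.4281 bits

Ranking: A > C > B > D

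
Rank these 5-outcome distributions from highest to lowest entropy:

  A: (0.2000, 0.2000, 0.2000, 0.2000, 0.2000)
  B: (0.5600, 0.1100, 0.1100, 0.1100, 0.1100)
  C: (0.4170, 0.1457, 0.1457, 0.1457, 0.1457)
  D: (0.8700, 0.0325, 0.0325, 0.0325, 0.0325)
A > C > B > D

Key insight: Entropy is maximized by uniform distributions and minimized by concentrated distributions.

Entropies:
  H(A) = 2.3219 bits
  H(B) = 1.8696 bits
  H(C) = 2.1460 bits
  H(D) = 0.8174 bits

Ranking: A > C > B > D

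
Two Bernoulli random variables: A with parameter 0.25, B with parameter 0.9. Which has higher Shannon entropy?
A

For binary distributions, entropy is maximized at p=0.5 and decreases as p moves toward 0 or 1.

H(A) = H(0.25) = 0.8113 bits
H(B) = H(0.9) = 0.4690 bits

Distribution A (p=0.25) is closer to uniform (p=0.5), so it has higher entropy.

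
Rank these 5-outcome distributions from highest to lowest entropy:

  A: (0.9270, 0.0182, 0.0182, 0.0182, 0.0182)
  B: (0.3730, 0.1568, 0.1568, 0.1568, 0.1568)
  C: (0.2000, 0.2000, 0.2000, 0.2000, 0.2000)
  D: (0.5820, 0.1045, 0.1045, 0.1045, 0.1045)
C > B > D > A

Key insight: Entropy is maximized by uniform distributions and minimized by concentrated distributions.

Entropies:
  H(A) = 0.5230 bits
  H(B) = 2.2069 bits
  H(C) = 2.3219 bits
  H(D) = 1.8165 bits

Ranking: C > B > D > A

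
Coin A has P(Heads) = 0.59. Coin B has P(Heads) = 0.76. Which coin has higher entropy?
A

For binary distributions, entropy is maximized at p=0.5 and decreases as p moves toward 0 or 1.

H(A) = H(0.59) = 0.9765 bits
H(B) = H(0.76) = 0.7950 bits

Distribution A (p=0.59) is closer to uniform (p=0.5), so it has higher entropy.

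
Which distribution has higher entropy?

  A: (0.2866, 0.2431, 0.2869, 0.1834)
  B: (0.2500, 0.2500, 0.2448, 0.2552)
B

Both distributions are close to uniform, making this a harder comparison.

H(A) = 1.9783 bits
H(B) = 1.9998 bits

The distribution closer to uniform has higher entropy.
Answer: B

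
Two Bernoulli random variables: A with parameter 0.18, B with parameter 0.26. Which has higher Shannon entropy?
B

For binary distributions, entropy is maximized at p=0.5 and decreases as p moves toward 0 or 1.

H(A) = H(0.18) = 0.6801 bits
H(B) = H(0.26) = 0.8267 bits

Distribution B (p=0.26) is closer to uniform (p=0.5), so it has higher entropy.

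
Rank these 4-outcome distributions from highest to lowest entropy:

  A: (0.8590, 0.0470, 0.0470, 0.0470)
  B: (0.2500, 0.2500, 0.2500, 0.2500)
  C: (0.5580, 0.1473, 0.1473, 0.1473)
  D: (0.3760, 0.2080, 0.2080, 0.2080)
B > D > C > A

Key insight: Entropy is maximized by uniform distributions and minimized by concentrated distributions.

Entropies:
  H(A) = 0.8103 bits
  H(B) = 2.0000 bits
  H(C) = 1.6908 bits
  H(D) = 1.9442 bits

Ranking: B > D > C > A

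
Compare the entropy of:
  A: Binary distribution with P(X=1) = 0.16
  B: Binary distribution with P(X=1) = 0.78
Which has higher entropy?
B

For binary distributions, entropy is maximized at p=0.5 and decreases as p moves toward 0 or 1.

H(A) = H(0.16) = 0.6343 bits
H(B) = H(0.78) = 0.7602 bits

Distribution B (p=0.78) is closer to uniform (p=0.5), so it has higher entropy.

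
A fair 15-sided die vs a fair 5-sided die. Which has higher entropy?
15-sided die

Both are uniform distributions; for uniform over n outcomes, H = log₂(n). H(15-sided) = log₂(15) = 3.907 bits and H(5-sided) = log₂(5) = 2.322 bits. More outcomes in a uniform distribution means higher entropy.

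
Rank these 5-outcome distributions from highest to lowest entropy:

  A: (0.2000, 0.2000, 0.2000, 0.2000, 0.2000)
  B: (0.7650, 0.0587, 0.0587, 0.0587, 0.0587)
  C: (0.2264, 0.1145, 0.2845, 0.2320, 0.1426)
A > C > B

Key insight: Entropy is maximized by uniform distributions and minimized by concentrated distributions.

- Uniform distributions have maximum entropy log₂(5) = 2.3219 bits
- The more "peaked" or concentrated a distribution, the lower its entropy

Entropies:
  H(A) = 2.3219 bits
  H(B) = 1.2566 bits
  H(C) = 2.2489 bits

Ranking: A > C > B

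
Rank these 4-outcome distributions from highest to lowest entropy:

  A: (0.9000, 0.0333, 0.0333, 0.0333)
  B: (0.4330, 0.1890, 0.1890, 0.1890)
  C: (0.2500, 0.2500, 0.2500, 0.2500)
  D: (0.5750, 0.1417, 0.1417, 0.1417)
C > B > D > A

Key insight: Entropy is maximized by uniform distributions and minimized by concentrated distributions.

Entropies:
  H(A) = 0.6275 bits
  H(B) = 1.8857 bits
  H(C) = 2.0000 bits
  H(D) = 1.6573 bits

Ranking: C > B > D > A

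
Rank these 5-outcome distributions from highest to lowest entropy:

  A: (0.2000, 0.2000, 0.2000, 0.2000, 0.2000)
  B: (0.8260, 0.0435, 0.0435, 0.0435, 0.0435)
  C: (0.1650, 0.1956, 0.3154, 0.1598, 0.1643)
A > C > B

Key insight: Entropy is maximized by uniform distributions and minimized by concentrated distributions.

- Uniform distributions have maximum entropy log₂(5) = 2.3219 bits
- The more "peaked" or concentrated a distribution, the lower its entropy

Entropies:
  H(A) = 2.3219 bits
  H(B) = 1.0148 bits
  H(C) = 2.2652 bits

Ranking: A > C > B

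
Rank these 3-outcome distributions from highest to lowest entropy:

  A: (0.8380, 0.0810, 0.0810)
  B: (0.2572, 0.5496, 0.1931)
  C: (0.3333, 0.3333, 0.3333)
C > B > A

Key insight: Entropy is maximized by uniform distributions and minimized by concentrated distributions.

- Uniform distributions have maximum entropy log₂(3) = 1.5850 bits
- The more "peaked" or concentrated a distribution, the lower its entropy

Entropies:
  H(A) = 0.8011 bits
  H(B) = 1.4367 bits
  H(C) = 1.5850 bits

Ranking: C > B > A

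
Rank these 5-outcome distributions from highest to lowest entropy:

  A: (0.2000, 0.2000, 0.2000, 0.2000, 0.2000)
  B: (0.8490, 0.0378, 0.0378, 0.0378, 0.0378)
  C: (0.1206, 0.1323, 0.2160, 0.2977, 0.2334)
A > C > B

Key insight: Entropy is maximized by uniform distributions and minimized by concentrated distributions.

- Uniform distributions have maximum entropy log₂(5) = 2.3219 bits
- The more "peaked" or concentrated a distribution, the lower its entropy

Entropies:
  H(A) = 2.3219 bits
  H(B) = 0.9143 bits
  H(C) = 2.2420 bits

Ranking: A > C > B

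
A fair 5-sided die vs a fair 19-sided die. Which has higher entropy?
19-sided die

Both are uniform distributions; for uniform over n outcomes, H = log₂(n). H(5-sided) = log₂(5) = 2.322 bits and H(19-sided) = log₂(19) = 4.248 bits. More outcomes in a uniform distribution means higher entropy.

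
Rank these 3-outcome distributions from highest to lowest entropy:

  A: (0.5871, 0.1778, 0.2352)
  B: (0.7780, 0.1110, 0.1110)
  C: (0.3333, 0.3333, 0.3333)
C > A > B

Key insight: Entropy is maximized by uniform distributions and minimized by concentrated distributions.

- Uniform distributions have maximum entropy log₂(3) = 1.5850 bits
- The more "peaked" or concentrated a distribution, the lower its entropy

Entropies:
  H(A) = 1.3852 bits
  H(B) = 0.9858 bits
  H(C) = 1.5850 bits

Ranking: C > A > B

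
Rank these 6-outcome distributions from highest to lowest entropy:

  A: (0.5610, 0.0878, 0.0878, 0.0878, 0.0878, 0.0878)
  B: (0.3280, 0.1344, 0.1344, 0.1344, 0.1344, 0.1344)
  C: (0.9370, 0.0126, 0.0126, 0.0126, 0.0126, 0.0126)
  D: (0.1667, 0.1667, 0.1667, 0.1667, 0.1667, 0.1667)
D > B > A > C

Key insight: Entropy is maximized by uniform distributions and minimized by concentrated distributions.

Entropies:
  H(A) = 2.0086 bits
  H(B) = 2.4732 bits
  H(C) = 0.4855 bits
  H(D) = 2.5850 bits

Ranking: D > B > A > C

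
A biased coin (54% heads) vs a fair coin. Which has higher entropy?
Fair coin

The fair coin is uniform (p=0.5), maximizing binary entropy at 1 bit. The biased coin has H(0.54) ≈ 0.995 bits — its outcome is more predictable, so its entropy is lower.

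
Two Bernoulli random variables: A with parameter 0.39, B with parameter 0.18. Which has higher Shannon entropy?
A

For binary distributions, entropy is maximized at p=0.5 and decreases as p moves toward 0 or 1.

H(A) = H(0.39) = 0.9648 bits
H(B) = H(0.18) = 0.6801 bits

Distribution A (p=0.39) is closer to uniform (p=0.5), so it has higher entropy.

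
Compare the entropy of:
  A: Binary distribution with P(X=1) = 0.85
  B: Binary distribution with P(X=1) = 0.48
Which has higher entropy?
B

For binary distributions, entropy is maximized at p=0.5 and decreases as p moves toward 0 or 1.

H(A) = H(0.85) = 0.6098 bits
H(B) = H(0.48) = 0.9988 bits

Distribution B (p=0.48) is closer to uniform (p=0.5), so it has higher entropy.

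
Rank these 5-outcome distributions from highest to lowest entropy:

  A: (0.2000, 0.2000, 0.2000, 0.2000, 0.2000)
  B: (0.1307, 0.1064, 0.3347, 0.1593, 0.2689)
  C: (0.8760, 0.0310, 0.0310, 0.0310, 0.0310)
A > B > C

Key insight: Entropy is maximized by uniform distributions and minimized by concentrated distributions.

- Uniform distributions have maximum entropy log₂(5) = 2.3219 bits
- The more "peaked" or concentrated a distribution, the lower its entropy

Entropies:
  H(A) = 2.3219 bits
  H(B) = 2.1878 bits
  H(C) = 0.7888 bits

Ranking: A > B > C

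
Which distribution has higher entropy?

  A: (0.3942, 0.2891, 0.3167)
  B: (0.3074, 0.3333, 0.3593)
B

Both distributions are close to uniform, making this a harder comparison.

H(A) = 1.5723 bits
H(B) = 1.5821 bits

The distribution closer to uniform has higher entropy.
Answer: B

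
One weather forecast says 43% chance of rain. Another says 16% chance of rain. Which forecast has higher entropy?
43% forecast

Treat each forecast as a Bernoulli distribution. Binary entropy is maximized at p=0.5 and falls off symmetrically toward 0 or 1. The 43% forecast is closer to 50%, so it is more uncertain. H(43%) ≈ 0.986 bits, H(16%) ≈ 0.634 bits.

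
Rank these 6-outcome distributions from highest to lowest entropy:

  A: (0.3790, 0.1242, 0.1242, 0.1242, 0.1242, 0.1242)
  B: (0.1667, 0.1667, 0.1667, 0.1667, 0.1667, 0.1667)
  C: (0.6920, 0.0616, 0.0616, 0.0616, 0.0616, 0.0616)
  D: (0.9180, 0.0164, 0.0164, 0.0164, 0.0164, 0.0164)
B > A > C > D

Key insight: Entropy is maximized by uniform distributions and minimized by concentrated distributions.

Entropies:
  H(A) = 2.3993 bits
  H(B) = 2.5850 bits
  H(C) = 1.6060 bits
  H(D) = 0.5996 bits

Ranking: B > A > C > D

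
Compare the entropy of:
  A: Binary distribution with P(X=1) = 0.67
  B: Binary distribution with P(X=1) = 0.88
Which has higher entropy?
A

For binary distributions, entropy is maximized at p=0.5 and decreases as p moves toward 0 or 1.

H(A) = H(0.67) = 0.9149 bits
H(B) = H(0.88) = 0.5294 bits

Distribution A (p=0.67) is closer to uniform (p=0.5), so it has higher entropy.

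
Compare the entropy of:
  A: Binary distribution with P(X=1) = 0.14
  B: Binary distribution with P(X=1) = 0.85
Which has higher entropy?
B

For binary distributions, entropy is maximized at p=0.5 and decreases as p moves toward 0 or 1.

H(A) = H(0.14) = 0.5842 bits
H(B) = H(0.85) = 0.6098 bits

Distribution B (p=0.85) is closer to uniform (p=0.5), so it has higher entropy.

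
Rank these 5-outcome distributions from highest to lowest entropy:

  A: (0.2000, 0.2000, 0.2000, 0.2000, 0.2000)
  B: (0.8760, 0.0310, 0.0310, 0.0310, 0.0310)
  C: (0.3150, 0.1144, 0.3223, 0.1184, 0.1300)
A > C > B

Key insight: Entropy is maximized by uniform distributions and minimized by concentrated distributions.

- Uniform distributions have maximum entropy log₂(5) = 2.3219 bits
- The more "peaked" or concentrated a distribution, the lower its entropy

Entropies:
  H(A) = 2.3219 bits
  H(B) = 0.7888 bits
  H(C) = 2.1563 bits

Ranking: A > C > B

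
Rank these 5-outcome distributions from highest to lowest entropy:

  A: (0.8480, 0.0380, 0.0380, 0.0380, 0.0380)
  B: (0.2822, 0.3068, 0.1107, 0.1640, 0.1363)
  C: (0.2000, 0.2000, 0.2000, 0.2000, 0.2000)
C > B > A

Key insight: Entropy is maximized by uniform distributions and minimized by concentrated distributions.

- Uniform distributions have maximum entropy log₂(5) = 2.3219 bits
- The more "peaked" or concentrated a distribution, the lower its entropy

Entropies:
  H(A) = 0.9188 bits
  H(B) = 2.2092 bits
  H(C) = 2.3219 bits

Ranking: C > B > A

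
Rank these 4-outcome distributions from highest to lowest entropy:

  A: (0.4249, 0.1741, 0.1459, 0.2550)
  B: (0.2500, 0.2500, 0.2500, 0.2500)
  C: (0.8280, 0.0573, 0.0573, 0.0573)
B > A > C

Key insight: Entropy is maximized by uniform distributions and minimized by concentrated distributions.

- Uniform distributions have maximum entropy log₂(4) = 2.0000 bits
- The more "peaked" or concentrated a distribution, the lower its entropy

Entropies:
  H(A) = 1.8717 bits
  H(B) = 2.0000 bits
  H(C) = 0.9349 bits

Ranking: B > A > C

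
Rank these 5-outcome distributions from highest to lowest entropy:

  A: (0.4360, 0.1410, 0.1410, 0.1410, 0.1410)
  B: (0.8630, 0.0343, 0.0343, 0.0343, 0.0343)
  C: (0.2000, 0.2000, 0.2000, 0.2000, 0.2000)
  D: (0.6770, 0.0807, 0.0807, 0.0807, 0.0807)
C > A > D > B

Key insight: Entropy is maximized by uniform distributions and minimized by concentrated distributions.

Entropies:
  H(A) = 2.1161 bits
  H(B) = 0.8503 bits
  H(C) = 2.3219 bits
  H(D) = 1.5536 bits

Ranking: C > A > D > B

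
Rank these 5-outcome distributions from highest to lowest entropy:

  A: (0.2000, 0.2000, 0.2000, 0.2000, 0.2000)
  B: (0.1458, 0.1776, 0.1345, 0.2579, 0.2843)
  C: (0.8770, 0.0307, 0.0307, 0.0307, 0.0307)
A > B > C

Key insight: Entropy is maximized by uniform distributions and minimized by concentrated distributions.

- Uniform distributions have maximum entropy log₂(5) = 2.3219 bits
- The more "peaked" or concentrated a distribution, the lower its entropy

Entropies:
  H(A) = 2.3219 bits
  H(B) = 2.2571 bits
  H(C) = 0.7839 bits

Ranking: A > B > C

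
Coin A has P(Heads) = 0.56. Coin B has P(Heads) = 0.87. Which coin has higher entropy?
A

For binary distributions, entropy is maximized at p=0.5 and decreases as p moves toward 0 or 1.

H(A) = H(0.56) = 0.9896 bits
H(B) = H(0.87) = 0.5574 bits

Distribution A (p=0.56) is closer to uniform (p=0.5), so it has higher entropy.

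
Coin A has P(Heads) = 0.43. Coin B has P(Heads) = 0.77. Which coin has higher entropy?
A

For binary distributions, entropy is maximized at p=0.5 and decreases as p moves toward 0 or 1.

H(A) = H(0.43) = 0.9858 bits
H(B) = H(0.77) = 0.7780 bits

Distribution A (p=0.43) is closer to uniform (p=0.5), so it has higher entropy.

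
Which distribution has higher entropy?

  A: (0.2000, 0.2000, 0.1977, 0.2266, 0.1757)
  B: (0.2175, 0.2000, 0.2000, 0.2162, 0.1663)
A

Both distributions are close to uniform, making this a harder comparison.

H(A) = 2.3173 bits
H(B) = 2.3156 bits

The distribution closer to uniform has higher entropy.
Answer: A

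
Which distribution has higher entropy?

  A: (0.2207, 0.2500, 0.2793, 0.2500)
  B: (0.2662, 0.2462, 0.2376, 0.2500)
B

Both distributions are close to uniform, making this a harder comparison.

H(A) = 1.9950 bits
H(B) = 1.9988 bits

The distribution closer to uniform has higher entropy.
Answer: B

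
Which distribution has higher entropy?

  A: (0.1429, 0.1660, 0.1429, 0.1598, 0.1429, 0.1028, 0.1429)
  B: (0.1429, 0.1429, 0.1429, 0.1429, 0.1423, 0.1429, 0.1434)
B

Both distributions are close to uniform, making this a harder comparison.

H(A) = 2.7944 bits
H(B) = 2.8074 bits

The distribution closer to uniform has higher entropy.
Answer: B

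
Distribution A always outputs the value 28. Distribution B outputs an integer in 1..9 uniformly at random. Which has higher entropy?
B

A is deterministic, so H(A) = 0. B is uniform over 9 outcomes, so H(B) = log₂(9) = 3.170 bits. Any distribution with genuine randomness has higher entropy than a deterministic one.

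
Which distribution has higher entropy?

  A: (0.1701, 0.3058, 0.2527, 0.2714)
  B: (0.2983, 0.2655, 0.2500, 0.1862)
B

Both distributions are close to uniform, making this a harder comparison.

H(A) = 1.9695 bits
H(B) = 1.9801 bits

The distribution closer to uniform has higher entropy.
Answer: B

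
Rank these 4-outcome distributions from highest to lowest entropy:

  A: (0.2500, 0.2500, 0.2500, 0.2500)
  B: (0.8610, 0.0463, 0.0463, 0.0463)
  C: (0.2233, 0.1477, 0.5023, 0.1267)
A > C > B

Key insight: Entropy is maximized by uniform distributions and minimized by concentrated distributions.

- Uniform distributions have maximum entropy log₂(4) = 2.0000 bits
- The more "peaked" or concentrated a distribution, the lower its entropy

Entropies:
  H(A) = 2.0000 bits
  H(B) = 0.8019 bits
  H(C) = 1.7672 bits

Ranking: A > C > B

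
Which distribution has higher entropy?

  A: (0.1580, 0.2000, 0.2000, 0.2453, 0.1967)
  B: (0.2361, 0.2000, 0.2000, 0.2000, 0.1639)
B

Both distributions are close to uniform, making this a harder comparison.

H(A) = 2.3081 bits
H(B) = 2.3125 bits

The distribution closer to uniform has higher entropy.
Answer: B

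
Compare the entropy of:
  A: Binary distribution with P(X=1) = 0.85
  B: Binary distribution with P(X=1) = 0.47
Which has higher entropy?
B

For binary distributions, entropy is maximized at p=0.5 and decreases as p moves toward 0 or 1.

H(A) = H(0.85) = 0.6098 bits
H(B) = H(0.47) = 0.9974 bits

Distribution B (p=0.47) is closer to uniform (p=0.5), so it has higher entropy.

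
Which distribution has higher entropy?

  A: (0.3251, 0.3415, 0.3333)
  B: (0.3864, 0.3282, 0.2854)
A

Both distributions are close to uniform, making this a harder comparison.

H(A) = 1.5847 bits
H(B) = 1.5739 bits

The distribution closer to uniform has higher entropy.
Answer: A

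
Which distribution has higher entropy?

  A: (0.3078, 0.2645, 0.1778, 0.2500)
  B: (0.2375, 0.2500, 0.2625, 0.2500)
B

Both distributions are close to uniform, making this a harder comparison.

H(A) = 1.9737 bits
H(B) = 1.9991 bits

The distribution closer to uniform has higher entropy.
Answer: B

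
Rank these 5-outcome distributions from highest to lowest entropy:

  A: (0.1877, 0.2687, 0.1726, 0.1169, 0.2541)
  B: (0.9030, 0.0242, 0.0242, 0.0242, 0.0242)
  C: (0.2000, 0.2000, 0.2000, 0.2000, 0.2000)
C > A > B

Key insight: Entropy is maximized by uniform distributions and minimized by concentrated distributions.

- Uniform distributions have maximum entropy log₂(5) = 2.3219 bits
- The more "peaked" or concentrated a distribution, the lower its entropy

Entropies:
  H(A) = 2.2641 bits
  H(B) = 0.6534 bits
  H(C) = 2.3219 bits

Ranking: C > A > B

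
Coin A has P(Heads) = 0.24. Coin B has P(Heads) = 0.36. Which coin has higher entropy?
B

For binary distributions, entropy is maximized at p=0.5 and decreases as p moves toward 0 or 1.

H(A) = H(0.24) = 0.7950 bits
H(B) = H(0.36) = 0.9427 bits

Distribution B (p=0.36) is closer to uniform (p=0.5), so it has higher entropy.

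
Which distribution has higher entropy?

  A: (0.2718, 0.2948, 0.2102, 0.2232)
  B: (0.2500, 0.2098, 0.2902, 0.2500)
B

Both distributions are close to uniform, making this a harder comparison.

H(A) = 1.9862 bits
H(B) = 1.9906 bits

The distribution closer to uniform has higher entropy.
Answer: B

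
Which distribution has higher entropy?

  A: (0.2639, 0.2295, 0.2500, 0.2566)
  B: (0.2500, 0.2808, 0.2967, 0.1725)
A

Both distributions are close to uniform, making this a harder comparison.

H(A) = 1.9981 bits
H(B) = 1.9719 bits

The distribution closer to uniform has higher entropy.
Answer: A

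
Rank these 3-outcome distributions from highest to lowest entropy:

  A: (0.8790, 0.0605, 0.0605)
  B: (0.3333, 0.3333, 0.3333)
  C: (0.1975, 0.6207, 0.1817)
B > C > A

Key insight: Entropy is maximized by uniform distributions and minimized by concentrated distributions.

- Uniform distributions have maximum entropy log₂(3) = 1.5850 bits
- The more "peaked" or concentrated a distribution, the lower its entropy

Entropies:
  H(A) = 0.6532 bits
  H(B) = 1.5850 bits
  H(C) = 1.3363 bits

Ranking: B > C > A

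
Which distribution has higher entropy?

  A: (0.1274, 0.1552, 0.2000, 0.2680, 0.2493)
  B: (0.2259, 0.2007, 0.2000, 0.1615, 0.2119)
B

Both distributions are close to uniform, making this a harder comparison.

H(A) = 2.2690 bits
H(B) = 2.3134 bits

The distribution closer to uniform has higher entropy.
Answer: B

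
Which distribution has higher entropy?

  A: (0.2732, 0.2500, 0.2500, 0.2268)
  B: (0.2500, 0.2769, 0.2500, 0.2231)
A

Both distributions are close to uniform, making this a harder comparison.

H(A) = 1.9969 bits
H(B) = 1.9958 bits

The distribution closer to uniform has higher entropy.
Answer: A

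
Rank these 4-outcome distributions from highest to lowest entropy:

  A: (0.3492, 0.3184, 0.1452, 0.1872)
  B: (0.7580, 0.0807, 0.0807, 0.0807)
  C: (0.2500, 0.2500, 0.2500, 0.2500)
C > A > B

Key insight: Entropy is maximized by uniform distributions and minimized by concentrated distributions.

- Uniform distributions have maximum entropy log₂(4) = 2.0000 bits
- The more "peaked" or concentrated a distribution, the lower its entropy

Entropies:
  H(A) = 1.9125 bits
  H(B) = 1.1819 bits
  H(C) = 2.0000 bits

Ranking: C > A > B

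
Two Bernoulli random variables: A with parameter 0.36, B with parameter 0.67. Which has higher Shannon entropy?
A

For binary distributions, entropy is maximized at p=0.5 and decreases as p moves toward 0 or 1.

H(A) = H(0.36) = 0.9427 bits
H(B) = H(0.67) = 0.9149 bits

Distribution A (p=0.36) is closer to uniform (p=0.5), so it has higher entropy.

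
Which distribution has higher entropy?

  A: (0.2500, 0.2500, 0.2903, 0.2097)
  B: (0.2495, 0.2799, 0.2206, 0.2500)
B

Both distributions are close to uniform, making this a harder comparison.

H(A) = 1.9906 bits
H(B) = 1.9949 bits

The distribution closer to uniform has higher entropy.
Answer: B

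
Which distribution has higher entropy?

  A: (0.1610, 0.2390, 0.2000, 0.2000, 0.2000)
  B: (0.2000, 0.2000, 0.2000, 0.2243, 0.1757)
B

Both distributions are close to uniform, making this a harder comparison.

H(A) = 2.3109 bits
H(B) = 2.3177 bits

The distribution closer to uniform has higher entropy.
Answer: B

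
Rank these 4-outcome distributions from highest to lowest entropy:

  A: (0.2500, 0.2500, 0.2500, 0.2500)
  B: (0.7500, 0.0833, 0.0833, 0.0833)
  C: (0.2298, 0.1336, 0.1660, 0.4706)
A > C > B

Key insight: Entropy is maximized by uniform distributions and minimized by concentrated distributions.

- Uniform distributions have maximum entropy log₂(4) = 2.0000 bits
- The more "peaked" or concentrated a distribution, the lower its entropy

Entropies:
  H(A) = 2.0000 bits
  H(B) = 1.2075 bits
  H(C) = 1.8174 bits

Ranking: A > C > B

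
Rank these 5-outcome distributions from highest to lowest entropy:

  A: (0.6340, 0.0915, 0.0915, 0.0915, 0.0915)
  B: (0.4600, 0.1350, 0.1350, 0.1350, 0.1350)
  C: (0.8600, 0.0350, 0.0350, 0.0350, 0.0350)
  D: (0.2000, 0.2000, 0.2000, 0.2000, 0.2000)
D > B > A > C

Key insight: Entropy is maximized by uniform distributions and minimized by concentrated distributions.

Entropies:
  H(A) = 1.6796 bits
  H(B) = 2.0754 bits
  H(C) = 0.8642 bits
  H(D) = 2.3219 bits

Ranking: D > B > A > C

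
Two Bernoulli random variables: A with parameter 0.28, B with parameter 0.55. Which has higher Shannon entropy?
B

For binary distributions, entropy is maximized at p=0.5 and decreases as p moves toward 0 or 1.

H(A) = H(0.28) = 0.8555 bits
H(B) = H(0.55) = 0.9928 bits

Distribution B (p=0.55) is closer to uniform (p=0.5), so it has higher entropy.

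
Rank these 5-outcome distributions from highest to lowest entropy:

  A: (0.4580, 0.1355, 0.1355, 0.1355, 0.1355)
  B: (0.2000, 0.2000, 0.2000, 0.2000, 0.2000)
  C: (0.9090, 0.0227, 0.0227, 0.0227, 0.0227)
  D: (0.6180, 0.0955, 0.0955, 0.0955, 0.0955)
B > A > D > C

Key insight: Entropy is maximized by uniform distributions and minimized by concentrated distributions.

Entropies:
  H(A) = 2.0789 bits
  H(B) = 2.3219 bits
  H(C) = 0.6218 bits
  H(D) = 1.7234 bits

Ranking: B > A > D > C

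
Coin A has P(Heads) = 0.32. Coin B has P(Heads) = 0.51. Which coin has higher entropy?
B

For binary distributions, entropy is maximized at p=0.5 and decreases as p moves toward 0 or 1.

H(A) = H(0.32) = 0.9044 bits
H(B) = H(0.51) = 0.9997 bits

Distribution B (p=0.51) is closer to uniform (p=0.5), so it has higher entropy.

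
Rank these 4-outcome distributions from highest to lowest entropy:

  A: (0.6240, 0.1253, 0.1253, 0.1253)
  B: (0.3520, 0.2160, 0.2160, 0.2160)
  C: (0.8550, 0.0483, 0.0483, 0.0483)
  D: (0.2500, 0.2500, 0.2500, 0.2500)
D > B > A > C

Key insight: Entropy is maximized by uniform distributions and minimized by concentrated distributions.

Entropies:
  H(A) = 1.5511 bits
  H(B) = 1.9629 bits
  H(C) = 0.8270 bits
  H(D) = 2.0000 bits

Ranking: D > B > A > C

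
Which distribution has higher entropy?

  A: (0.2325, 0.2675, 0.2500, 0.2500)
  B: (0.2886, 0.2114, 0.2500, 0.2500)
A

Both distributions are close to uniform, making this a harder comparison.

H(A) = 1.9982 bits
H(B) = 1.9914 bits

The distribution closer to uniform has higher entropy.
Answer: A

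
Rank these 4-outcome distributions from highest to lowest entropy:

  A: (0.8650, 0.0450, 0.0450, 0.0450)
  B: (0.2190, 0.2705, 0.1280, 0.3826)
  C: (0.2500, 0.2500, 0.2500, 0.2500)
C > B > A

Key insight: Entropy is maximized by uniform distributions and minimized by concentrated distributions.

- Uniform distributions have maximum entropy log₂(4) = 2.0000 bits
- The more "peaked" or concentrated a distribution, the lower its entropy

Entropies:
  H(A) = 0.7850 bits
  H(B) = 1.9000 bits
  H(C) = 2.0000 bits

Ranking: C > B > A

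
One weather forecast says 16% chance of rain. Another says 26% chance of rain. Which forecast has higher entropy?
26% forecast

Treat each forecast as a Bernoulli distribution. Binary entropy is maximized at p=0.5 and falls off symmetrically toward 0 or 1. The 26% forecast is closer to 50%, so it is more uncertain. H(16%) ≈ 0.634 bits, H(26%) ≈ 0.827 bits.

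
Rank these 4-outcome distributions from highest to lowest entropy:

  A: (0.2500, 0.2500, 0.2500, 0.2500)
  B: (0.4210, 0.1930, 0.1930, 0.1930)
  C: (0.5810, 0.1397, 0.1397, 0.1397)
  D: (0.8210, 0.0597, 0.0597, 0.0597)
A > B > C > D

Key insight: Entropy is maximized by uniform distributions and minimized by concentrated distributions.

Entropies:
  H(A) = 2.0000 bits
  H(B) = 1.8996 bits
  H(C) = 1.6451 bits
  H(D) = 0.9616 bits

Ranking: A > B > C > D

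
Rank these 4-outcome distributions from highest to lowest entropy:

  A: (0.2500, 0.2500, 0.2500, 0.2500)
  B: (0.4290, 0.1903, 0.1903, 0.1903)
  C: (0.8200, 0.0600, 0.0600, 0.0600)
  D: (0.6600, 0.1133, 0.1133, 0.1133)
A > B > D > C

Key insight: Entropy is maximized by uniform distributions and minimized by concentrated distributions.

Entropies:
  H(A) = 2.0000 bits
  H(B) = 1.8904 bits
  H(C) = 0.9654 bits
  H(D) = 1.4637 bits

Ranking: A > B > D > C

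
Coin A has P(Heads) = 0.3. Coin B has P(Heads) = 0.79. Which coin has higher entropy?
A

For binary distributions, entropy is maximized at p=0.5 and decreases as p moves toward 0 or 1.

H(A) = H(0.3) = 0.8813 bits
H(B) = H(0.79) = 0.7415 bits

Distribution A (p=0.3) is closer to uniform (p=0.5), so it has higher entropy.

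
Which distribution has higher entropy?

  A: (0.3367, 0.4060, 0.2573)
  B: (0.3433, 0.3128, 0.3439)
B

Both distributions are close to uniform, making this a harder comparison.

H(A) = 1.5607 bits
H(B) = 1.5836 bits

The distribution closer to uniform has higher entropy.
Answer: B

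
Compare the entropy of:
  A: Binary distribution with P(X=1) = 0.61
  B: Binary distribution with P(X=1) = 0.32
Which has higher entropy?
A

For binary distributions, entropy is maximized at p=0.5 and decreases as p moves toward 0 or 1.

H(A) = H(0.61) = 0.9648 bits
H(B) = H(0.32) = 0.9044 bits

Distribution A (p=0.61) is closer to uniform (p=0.5), so it has higher entropy.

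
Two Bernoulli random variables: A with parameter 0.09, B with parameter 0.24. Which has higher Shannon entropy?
B

For binary distributions, entropy is maximized at p=0.5 and decreases as p moves toward 0 or 1.

H(A) = H(0.09) = 0.4365 bits
H(B) = H(0.24) = 0.7950 bits

Distribution B (p=0.24) is closer to uniform (p=0.5), so it has higher entropy.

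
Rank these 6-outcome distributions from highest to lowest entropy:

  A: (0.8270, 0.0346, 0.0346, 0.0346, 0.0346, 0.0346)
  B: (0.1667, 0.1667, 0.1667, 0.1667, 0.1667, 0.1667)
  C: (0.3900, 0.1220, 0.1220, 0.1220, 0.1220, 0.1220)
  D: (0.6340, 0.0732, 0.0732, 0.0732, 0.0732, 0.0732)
B > C > D > A

Key insight: Entropy is maximized by uniform distributions and minimized by concentrated distributions.

Entropies:
  H(A) = 1.0662 bits
  H(B) = 2.5850 bits
  H(C) = 2.3812 bits
  H(D) = 1.7974 bits

Ranking: B > C > D > A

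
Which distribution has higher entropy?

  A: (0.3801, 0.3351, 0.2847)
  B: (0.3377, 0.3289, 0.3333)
B

Both distributions are close to uniform, making this a harder comparison.

H(A) = 1.5750 bits
H(B) = 1.5849 bits

The distribution closer to uniform has higher entropy.
Answer: B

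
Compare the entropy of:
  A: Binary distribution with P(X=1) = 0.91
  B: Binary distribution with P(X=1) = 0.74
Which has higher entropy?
B

For binary distributions, entropy is maximized at p=0.5 and decreases as p moves toward 0 or 1.

H(A) = H(0.91) = 0.4365 bits
H(B) = H(0.74) = 0.8267 bits

Distribution B (p=0.74) is closer to uniform (p=0.5), so it has higher entropy.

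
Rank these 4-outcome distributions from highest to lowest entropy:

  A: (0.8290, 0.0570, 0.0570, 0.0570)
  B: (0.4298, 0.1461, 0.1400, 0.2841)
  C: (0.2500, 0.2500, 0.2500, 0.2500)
C > B > A

Key insight: Entropy is maximized by uniform distributions and minimized by concentrated distributions.

- Uniform distributions have maximum entropy log₂(4) = 2.0000 bits
- The more "peaked" or concentrated a distribution, the lower its entropy

Entropies:
  H(A) = 0.9310 bits
  H(B) = 1.8420 bits
  H(C) = 2.0000 bits

Ranking: C > B > A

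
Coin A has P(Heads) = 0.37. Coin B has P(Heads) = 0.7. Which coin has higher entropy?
A

For binary distributions, entropy is maximized at p=0.5 and decreases as p moves toward 0 or 1.

H(A) = H(0.37) = 0.9507 bits
H(B) = H(0.7) = 0.8813 bits

Distribution A (p=0.37) is closer to uniform (p=0.5), so it has higher entropy.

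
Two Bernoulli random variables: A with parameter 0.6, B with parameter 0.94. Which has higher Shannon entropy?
A

For binary distributions, entropy is maximized at p=0.5 and decreases as p moves toward 0 or 1.

H(A) = H(0.6) = 0.9710 bits
H(B) = H(0.94) = 0.3274 bits

Distribution A (p=0.6) is closer to uniform (p=0.5), so it has higher entropy.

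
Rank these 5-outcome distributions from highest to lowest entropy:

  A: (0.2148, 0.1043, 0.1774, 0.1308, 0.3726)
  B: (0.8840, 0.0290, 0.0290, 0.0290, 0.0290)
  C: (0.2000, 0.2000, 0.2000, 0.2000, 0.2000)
C > A > B

Key insight: Entropy is maximized by uniform distributions and minimized by concentrated distributions.

- Uniform distributions have maximum entropy log₂(5) = 2.3219 bits
- The more "peaked" or concentrated a distribution, the lower its entropy

Entropies:
  H(A) = 2.1740 bits
  H(B) = 0.7498 bits
  H(C) = 2.3219 bits

Ranking: C > A > B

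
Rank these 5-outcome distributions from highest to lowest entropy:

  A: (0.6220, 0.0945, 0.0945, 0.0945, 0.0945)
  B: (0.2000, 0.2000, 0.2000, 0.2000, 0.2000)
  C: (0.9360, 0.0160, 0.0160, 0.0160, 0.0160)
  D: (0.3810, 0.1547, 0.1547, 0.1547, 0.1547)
B > D > A > C

Key insight: Entropy is maximized by uniform distributions and minimized by concentrated distributions.

Entropies:
  H(A) = 1.7126 bits
  H(B) = 2.3219 bits
  H(C) = 0.4711 bits
  H(D) = 2.1967 bits

Ranking: B > D > A > C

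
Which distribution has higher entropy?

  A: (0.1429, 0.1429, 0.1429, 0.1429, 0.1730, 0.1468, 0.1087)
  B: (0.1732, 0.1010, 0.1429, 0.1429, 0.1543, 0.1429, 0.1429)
A

Both distributions are close to uniform, making this a harder comparison.

H(A) = 2.7965 bits
H(B) = 2.7925 bits

The distribution closer to uniform has higher entropy.
Answer: A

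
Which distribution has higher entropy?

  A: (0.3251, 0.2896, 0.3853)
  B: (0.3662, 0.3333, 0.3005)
B

Both distributions are close to uniform, making this a harder comparison.

H(A) = 1.5749 bits
H(B) = 1.5803 bits

The distribution closer to uniform has higher entropy.
Answer: B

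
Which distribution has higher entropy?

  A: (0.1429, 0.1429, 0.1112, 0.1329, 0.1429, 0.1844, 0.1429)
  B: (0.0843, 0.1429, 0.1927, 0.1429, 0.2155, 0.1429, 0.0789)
A

Both distributions are close to uniform, making this a harder comparison.

H(A) = 2.7934 bits
H(B) = 2.7280 bits

The distribution closer to uniform has higher entropy.
Answer: A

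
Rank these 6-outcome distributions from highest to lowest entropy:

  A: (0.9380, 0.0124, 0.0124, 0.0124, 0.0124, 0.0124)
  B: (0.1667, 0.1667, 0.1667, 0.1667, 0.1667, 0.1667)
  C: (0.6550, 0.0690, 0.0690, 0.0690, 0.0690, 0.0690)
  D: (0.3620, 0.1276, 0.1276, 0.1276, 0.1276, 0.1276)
B > D > C > A

Key insight: Entropy is maximized by uniform distributions and minimized by concentrated distributions.

Entropies:
  H(A) = 0.4793 bits
  H(B) = 2.5850 bits
  H(C) = 1.7306 bits
  H(D) = 2.4257 bits

Ranking: B > D > C > A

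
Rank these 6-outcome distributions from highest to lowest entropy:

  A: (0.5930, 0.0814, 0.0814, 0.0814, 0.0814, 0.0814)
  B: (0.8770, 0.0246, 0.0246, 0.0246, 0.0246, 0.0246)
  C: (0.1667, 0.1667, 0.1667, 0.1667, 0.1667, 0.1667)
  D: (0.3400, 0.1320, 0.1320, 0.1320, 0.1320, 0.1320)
C > D > A > B

Key insight: Entropy is maximized by uniform distributions and minimized by concentrated distributions.

Entropies:
  H(A) = 1.9199 bits
  H(B) = 0.8235 bits
  H(C) = 2.5850 bits
  H(D) = 2.4573 bits

Ranking: C > D > A > B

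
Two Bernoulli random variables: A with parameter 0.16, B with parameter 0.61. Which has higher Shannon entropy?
B

For binary distributions, entropy is maximized at p=0.5 and decreases as p moves toward 0 or 1.

H(A) = H(0.16) = 0.6343 bits
H(B) = H(0.61) = 0.9648 bits

Distribution B (p=0.61) is closer to uniform (p=0.5), so it has higher entropy.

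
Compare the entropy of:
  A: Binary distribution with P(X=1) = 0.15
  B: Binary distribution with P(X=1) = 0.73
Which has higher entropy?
B

For binary distributions, entropy is maximized at p=0.5 and decreases as p moves toward 0 or 1.

H(A) = H(0.15) = 0.6098 bits
H(B) = H(0.73) = 0.8415 bits

Distribution B (p=0.73) is closer to uniform (p=0.5), so it has higher entropy.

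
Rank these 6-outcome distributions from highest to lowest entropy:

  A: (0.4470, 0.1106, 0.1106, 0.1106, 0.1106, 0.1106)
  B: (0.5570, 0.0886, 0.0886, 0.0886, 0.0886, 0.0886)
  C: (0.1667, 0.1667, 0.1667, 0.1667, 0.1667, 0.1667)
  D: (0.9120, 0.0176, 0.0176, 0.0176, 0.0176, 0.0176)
C > A > B > D

Key insight: Entropy is maximized by uniform distributions and minimized by concentrated distributions.

Entropies:
  H(A) = 2.2759 bits
  H(B) = 2.0192 bits
  H(C) = 2.5850 bits
  H(D) = 0.6341 bits

Ranking: C > A > B > D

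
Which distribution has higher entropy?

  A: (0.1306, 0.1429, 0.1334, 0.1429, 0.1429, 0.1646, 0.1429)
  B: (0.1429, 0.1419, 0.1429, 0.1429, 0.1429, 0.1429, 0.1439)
B

Both distributions are close to uniform, making this a harder comparison.

H(A) = 2.8038 bits
H(B) = 2.8073 bits

The distribution closer to uniform has higher entropy.
Answer: B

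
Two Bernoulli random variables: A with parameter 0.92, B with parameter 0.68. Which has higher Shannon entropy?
B

For binary distributions, entropy is maximized at p=0.5 and decreases as p moves toward 0 or 1.

H(A) = H(0.92) = 0.4022 bits
H(B) = H(0.68) = 0.9044 bits

Distribution B (p=0.68) is closer to uniform (p=0.5), so it has higher entropy.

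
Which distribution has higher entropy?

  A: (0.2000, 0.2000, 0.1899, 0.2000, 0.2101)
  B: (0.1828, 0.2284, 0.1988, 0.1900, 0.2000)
A

Both distributions are close to uniform, making this a harder comparison.

H(A) = 2.3212 bits
H(B) = 2.3177 bits

The distribution closer to uniform has higher entropy.
Answer: A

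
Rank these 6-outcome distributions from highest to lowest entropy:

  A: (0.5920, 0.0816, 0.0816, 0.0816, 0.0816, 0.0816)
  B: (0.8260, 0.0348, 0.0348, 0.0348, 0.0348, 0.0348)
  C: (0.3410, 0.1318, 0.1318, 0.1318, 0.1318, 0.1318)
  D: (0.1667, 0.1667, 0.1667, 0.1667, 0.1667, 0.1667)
D > C > A > B

Key insight: Entropy is maximized by uniform distributions and minimized by concentrated distributions.

Entropies:
  H(A) = 1.9228 bits
  H(B) = 1.0708 bits
  H(C) = 2.4559 bits
  H(D) = 2.5850 bits

Ranking: D > C > A > B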